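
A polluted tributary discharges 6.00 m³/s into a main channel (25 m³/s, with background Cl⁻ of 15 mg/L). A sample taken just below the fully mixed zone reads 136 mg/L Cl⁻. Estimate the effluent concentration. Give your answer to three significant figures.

Mass balance: 25.00·15.00 + 6.000·Cₑ = 31.00·136.0
→ Cₑ = (31.00·136.0 − 25.00·15.00) / 6.000 = 640.2 mg/L.

640 mg/L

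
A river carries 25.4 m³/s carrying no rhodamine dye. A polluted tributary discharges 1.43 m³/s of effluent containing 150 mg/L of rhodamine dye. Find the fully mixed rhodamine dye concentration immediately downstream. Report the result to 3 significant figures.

Flow-weighted average: C = (25.40·0 + 1.430·150.0) / 26.83 = 214.5/26.83 = 7.995 mg/L.

7.99 mg/L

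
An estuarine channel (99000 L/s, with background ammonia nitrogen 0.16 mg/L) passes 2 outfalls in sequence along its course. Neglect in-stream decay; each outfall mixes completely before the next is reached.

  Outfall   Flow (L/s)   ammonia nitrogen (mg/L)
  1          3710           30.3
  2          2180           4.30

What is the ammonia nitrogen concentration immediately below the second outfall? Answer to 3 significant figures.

Outfall 1: combined Q = 102700 L/s; C = (99000·0.1600 + 3710·30.30)/102700 = 1.249 mg/L.
Outfall 2: combined Q = 104900 L/s; C = (102700·1.249 + 2180·4.300)/104900 = 1.312 mg/L.

1.31 mg/L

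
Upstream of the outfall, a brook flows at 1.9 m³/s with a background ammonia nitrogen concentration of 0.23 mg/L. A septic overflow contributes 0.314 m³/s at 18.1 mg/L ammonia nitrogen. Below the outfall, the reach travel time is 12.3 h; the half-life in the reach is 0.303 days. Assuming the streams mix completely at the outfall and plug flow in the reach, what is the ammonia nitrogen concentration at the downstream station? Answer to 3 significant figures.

0.856 mg/L

Mass balance: C = (1.900·0.2300 + 0.3140·18.10) / 2.214 = 6.120/2.214 = 2.764 mg/L.
Half-life 0.303 d → k = ln 2 / 0.303 = 2.288 d⁻¹.
First-order decay: C = 2.764·exp(−k·t) = 2.764·0.3096 = 0.8559 mg/L.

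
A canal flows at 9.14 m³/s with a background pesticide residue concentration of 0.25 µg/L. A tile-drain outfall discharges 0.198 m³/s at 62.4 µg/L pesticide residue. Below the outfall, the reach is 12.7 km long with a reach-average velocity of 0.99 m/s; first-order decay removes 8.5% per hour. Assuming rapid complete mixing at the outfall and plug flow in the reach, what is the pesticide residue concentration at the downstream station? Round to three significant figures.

Mixed concentration C = ΣQC/ΣQ = (9.140·0.2500 + 0.1980·62.40) / 9.338 = 14.64/9.338 = 1.568 µg/L.
Travel time t = 12.7·1000 / 0.99 = 12830 s = 3.563 h.
8.5%/h lost → k = −ln(1 − 0.085) = 0.08883 h⁻¹.
After decay, C = 1.568 × e^(−kt) = 1.568 × 0.7287 = 1.142 µg/L.

1.14 µg/L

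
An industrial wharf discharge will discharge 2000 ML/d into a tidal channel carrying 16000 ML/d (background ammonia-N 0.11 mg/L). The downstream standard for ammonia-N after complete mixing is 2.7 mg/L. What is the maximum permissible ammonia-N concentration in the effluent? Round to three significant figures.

At the limit, (Qr·Cr + Qe·Cₑ)/(Qr + Qe) = 2.7:
Cₑ = (18000·2.7 − 16000·0.1100) / 2000 = 23.42 mg/L.

23.4 mg/L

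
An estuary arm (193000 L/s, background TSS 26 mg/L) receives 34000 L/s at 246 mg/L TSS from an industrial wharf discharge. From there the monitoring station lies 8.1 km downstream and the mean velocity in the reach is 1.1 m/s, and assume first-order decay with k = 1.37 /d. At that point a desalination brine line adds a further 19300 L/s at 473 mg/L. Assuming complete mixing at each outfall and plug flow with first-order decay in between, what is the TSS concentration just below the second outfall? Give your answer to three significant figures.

85.4 mg/L

Conservation of mass: C = (193000·26.00 + 34000·246.0) / 227000 = 13380000/227000 = 58.95 mg/L; combined flow 227000 L/s.
Travel time t = 8.1·1000 / 1.1 = 7364 s = 2.045 h.
Decay over the reach: 58.95·exp(−kt) = 58.95·0.8898 = 52.45 mg/L.
At the second outfall, C = (227000·52.45 + 19300·473.0) / (227000 + 19300) = 85.41 mg/L.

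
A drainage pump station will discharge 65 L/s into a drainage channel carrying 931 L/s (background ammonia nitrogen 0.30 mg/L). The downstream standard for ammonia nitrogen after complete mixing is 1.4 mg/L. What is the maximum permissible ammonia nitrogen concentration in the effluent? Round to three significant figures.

17.2 mg/L

At the limit, (Qr·Cr + Qe·Cₑ)/(Qr + Qe) = 1.4:
Cₑ = (996.0·1.4 − 931.0·0.3000) / 65.00 = 17.16 mg/L.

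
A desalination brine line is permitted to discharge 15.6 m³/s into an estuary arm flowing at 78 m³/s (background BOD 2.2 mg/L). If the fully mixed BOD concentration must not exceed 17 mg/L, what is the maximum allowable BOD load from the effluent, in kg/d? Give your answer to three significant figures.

Mass balance at the limit: 78.00·2.200 + 15.60·Cₑ = 93.60·17 → Cₑ = 91.00 mg/L.
Load = 15.60 m³/s × 91.00 g/m³ × 86 400 s/d = 122700 kg/d.

123000 kg/d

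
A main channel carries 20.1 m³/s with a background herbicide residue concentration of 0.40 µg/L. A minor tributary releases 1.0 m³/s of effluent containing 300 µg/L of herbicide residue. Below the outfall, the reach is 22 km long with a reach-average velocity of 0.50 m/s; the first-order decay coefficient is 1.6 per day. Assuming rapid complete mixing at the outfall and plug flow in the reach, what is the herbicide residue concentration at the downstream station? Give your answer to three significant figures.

6.46 µg/L

Conservation of mass: C = (20.10·0.4000 + 1.000·300.0) / 21.10 = 308.0/21.10 = 14.60 µg/L.
Travel time t = 22·1000 / 0.50 = 44000 s = 12.22 h.
First-order decay: C = 14.60·exp(−k·t) = 14.60·0.4427 = 6.463 µg/L.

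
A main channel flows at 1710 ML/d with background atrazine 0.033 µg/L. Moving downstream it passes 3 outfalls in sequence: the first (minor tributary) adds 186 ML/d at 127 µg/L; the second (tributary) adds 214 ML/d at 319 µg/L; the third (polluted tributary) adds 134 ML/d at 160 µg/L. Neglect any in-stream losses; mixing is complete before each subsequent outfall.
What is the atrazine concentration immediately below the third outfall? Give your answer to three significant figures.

50.5 µg/L

Below outfall 1: Q → 1896 ML/d, C = (1710·0.03300 + 186.0·127.0)/1896 = 12.49 µg/L.
Below outfall 2: Q → 2110 ML/d, C = (1896·12.49 + 214.0·319.0)/2110 = 43.58 µg/L.
Below outfall 3: Q → 2244 ML/d, C = (2110·43.58 + 134.0·160.0)/2244 = 50.53 µg/L.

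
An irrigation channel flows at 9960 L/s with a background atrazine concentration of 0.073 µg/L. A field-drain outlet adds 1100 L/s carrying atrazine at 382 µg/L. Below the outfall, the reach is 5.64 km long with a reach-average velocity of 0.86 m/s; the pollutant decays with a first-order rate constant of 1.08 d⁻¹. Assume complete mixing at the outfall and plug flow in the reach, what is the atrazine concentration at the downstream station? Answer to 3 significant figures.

35.1 µg/L

Mixed concentration C = ΣQC/ΣQ = (9960·0.07300 + 1100·382.0) / 11060 = 420900/11060 = 38.06 µg/L.
Travel time t = 5.64·1000 / 0.86 = 6558 s = 1.822 h.
Applying C = C₀e^(−kt): 38.06 × 0.9213 = 35.06 µg/L.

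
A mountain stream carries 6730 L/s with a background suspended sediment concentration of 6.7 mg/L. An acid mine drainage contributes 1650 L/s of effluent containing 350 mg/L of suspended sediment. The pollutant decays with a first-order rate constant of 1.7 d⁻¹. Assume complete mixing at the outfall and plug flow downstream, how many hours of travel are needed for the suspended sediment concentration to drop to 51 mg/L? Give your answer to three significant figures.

Mixed concentration C = ΣQC/ΣQ = (6730·6.700 + 1650·350.0) / 8380 = 622600/8380 = 74.29 mg/L.
74.29·exp(−k·t) = 51 → t = ln(74.29/51)/k = 19120 s = 5.311 h.

5.31 h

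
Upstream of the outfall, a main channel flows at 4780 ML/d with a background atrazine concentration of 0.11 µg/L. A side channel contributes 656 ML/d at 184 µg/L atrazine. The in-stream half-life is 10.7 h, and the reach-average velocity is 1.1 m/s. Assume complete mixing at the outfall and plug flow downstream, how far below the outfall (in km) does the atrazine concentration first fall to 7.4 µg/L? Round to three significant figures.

Mixed concentration C = ΣQC/ΣQ = (4780·0.1100 + 656.0·184.0) / 5436 = 121200/5436 = 22.30 µg/L.
Half-life 10.7 h → k = ln 2 / 10.7 = 0.06478 h⁻¹ = 1.555 d⁻¹.
Set 22.30·exp(−k·t) = 7.4 → t = ln(22.30/7.4)/k = 61310 s = 17.03 h.
Distance = v·t = 1.1·61310 = 67440 m = 67.44 km.

67.4 km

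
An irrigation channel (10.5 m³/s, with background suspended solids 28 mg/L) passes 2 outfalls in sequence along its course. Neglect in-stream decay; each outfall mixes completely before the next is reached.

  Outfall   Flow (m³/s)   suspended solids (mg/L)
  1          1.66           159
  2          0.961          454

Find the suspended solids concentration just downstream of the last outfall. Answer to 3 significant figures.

75.8 mg/L

Below outfall 1: Q → 12.16 m³/s, C = (10.50·28.00 + 1.660·159.0)/12.16 = 45.88 mg/L.
Below outfall 2: Q → 13.12 m³/s, C = (12.16·45.88 + 0.9610·454.0)/13.12 = 75.77 mg/L.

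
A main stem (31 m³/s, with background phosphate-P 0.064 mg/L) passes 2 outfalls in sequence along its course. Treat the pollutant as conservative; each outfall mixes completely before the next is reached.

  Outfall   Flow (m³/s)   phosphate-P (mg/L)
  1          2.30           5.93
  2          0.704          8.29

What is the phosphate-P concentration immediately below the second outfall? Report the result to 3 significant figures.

0.631 mg/L

After outfall 1: Q = 31.00 + 2.300 = 33.30 m³/s; C = (31.00·0.06400 + 2.300·5.930)/33.30 = 0.4692 mg/L.
After outfall 2: Q = 33.30 + 0.7040 = 34.00 m³/s; C = (33.30·0.4692 + 0.7040·8.290)/34.00 = 0.6311 mg/L.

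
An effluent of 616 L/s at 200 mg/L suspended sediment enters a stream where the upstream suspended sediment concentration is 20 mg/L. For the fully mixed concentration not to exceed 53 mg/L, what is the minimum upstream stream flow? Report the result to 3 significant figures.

Set C_mix = 53: (Q·20.00 + 616.0·200.0) / (Q + 616.0) = 53
→ Q = 616.0·(200.0 − 53)/(53 − 20.00) = 2744 L/s.

2740 L/s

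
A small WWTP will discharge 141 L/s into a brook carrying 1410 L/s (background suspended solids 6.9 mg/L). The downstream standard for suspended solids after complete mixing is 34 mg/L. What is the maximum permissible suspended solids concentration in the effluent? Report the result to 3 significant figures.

305 mg/L

At the limit, (Qr·Cr + Qe·Cₑ)/(Qr + Qe) = 34:
Cₑ = (1551·34 − 1410·6.900) / 141.0 = 305.0 mg/L.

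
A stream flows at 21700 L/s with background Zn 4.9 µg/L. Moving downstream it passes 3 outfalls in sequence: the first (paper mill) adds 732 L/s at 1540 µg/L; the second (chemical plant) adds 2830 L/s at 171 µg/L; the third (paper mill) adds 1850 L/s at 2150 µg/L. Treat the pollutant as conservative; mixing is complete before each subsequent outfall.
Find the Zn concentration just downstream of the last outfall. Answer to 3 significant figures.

After outfall 1: Q = 21700 + 732.0 = 22430 L/s; C = (21700·4.900 + 732.0·1540)/22430 = 54.99 µg/L.
After outfall 2: Q = 22430 + 2830 = 25260 L/s; C = (22430·54.99 + 2830·171.0)/25260 = 67.99 µg/L.
After outfall 3: Q = 25260 + 1850 = 27110 L/s; C = (25260·67.99 + 1850·2150)/27110 = 210.1 µg/L.

210 µg/L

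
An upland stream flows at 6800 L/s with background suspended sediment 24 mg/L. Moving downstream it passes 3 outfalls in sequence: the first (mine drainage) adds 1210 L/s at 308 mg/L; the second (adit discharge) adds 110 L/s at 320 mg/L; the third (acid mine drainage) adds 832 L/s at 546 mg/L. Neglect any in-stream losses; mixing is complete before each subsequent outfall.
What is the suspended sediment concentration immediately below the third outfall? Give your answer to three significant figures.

Outfall 1: combined Q = 8010 L/s; C = (6800·24.00 + 1210·308.0)/8010 = 66.90 mg/L.
Outfall 2: combined Q = 8120 L/s; C = (8010·66.90 + 110.0·320.0)/8120 = 70.33 mg/L.
Outfall 3: combined Q = 8952 L/s; C = (8120·70.33 + 832.0·546.0)/8952 = 114.5 mg/L.

115 mg/L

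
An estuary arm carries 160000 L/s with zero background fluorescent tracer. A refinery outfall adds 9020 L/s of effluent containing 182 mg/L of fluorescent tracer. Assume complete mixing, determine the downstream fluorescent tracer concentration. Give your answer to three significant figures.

Mixed concentration C = ΣQC/ΣQ = (160000·0 + 9020·182.0) / 169000 = 1642000/169000 = 9.713 mg/L.

9.71 mg/L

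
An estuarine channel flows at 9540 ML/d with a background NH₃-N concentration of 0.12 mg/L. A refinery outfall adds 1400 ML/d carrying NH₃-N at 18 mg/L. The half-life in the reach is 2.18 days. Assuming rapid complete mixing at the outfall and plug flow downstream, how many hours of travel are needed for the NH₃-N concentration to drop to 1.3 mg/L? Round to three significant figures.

After mixing, C = (9540·0.1200 + 1400·18.00) / 10940 = 26340/10940 = 2.408 mg/L.
Half-life 2.18 d → k = ln 2 / 2.18 = 0.3180 d⁻¹.
2.408·exp(−k·t) = 1.3 → t = ln(2.408/1.3)/k = 167500 s = 46.53 h.

46.5 h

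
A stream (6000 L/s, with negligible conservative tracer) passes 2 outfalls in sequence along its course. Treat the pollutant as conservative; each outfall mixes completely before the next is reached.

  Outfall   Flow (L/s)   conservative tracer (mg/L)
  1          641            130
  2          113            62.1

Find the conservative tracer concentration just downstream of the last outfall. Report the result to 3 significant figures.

13.4 mg/L

Below outfall 1: Q → 6641 L/s, C = (6000·0 + 641.0·130.0)/6641 = 12.55 mg/L.
Below outfall 2: Q → 6754 L/s, C = (6641·12.55 + 113.0·62.10)/6754 = 13.38 mg/L.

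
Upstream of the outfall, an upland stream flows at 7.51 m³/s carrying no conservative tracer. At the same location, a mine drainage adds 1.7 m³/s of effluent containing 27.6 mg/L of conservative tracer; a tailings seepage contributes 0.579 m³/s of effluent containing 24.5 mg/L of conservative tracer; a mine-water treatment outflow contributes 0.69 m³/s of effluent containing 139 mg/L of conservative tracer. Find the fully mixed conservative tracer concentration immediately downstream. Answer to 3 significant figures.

Mixed concentration C = ΣQC/ΣQ = (7.510·0 + 1.700·27.60 + 0.5790·24.50 + 0.6900·139.0) / 10.48 = 157.0/10.48 = 14.98 mg/L.

15.0 mg/L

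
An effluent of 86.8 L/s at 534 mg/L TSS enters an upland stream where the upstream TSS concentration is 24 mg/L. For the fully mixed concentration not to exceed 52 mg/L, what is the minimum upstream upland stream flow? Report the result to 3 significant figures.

1490 L/s

Set C_mix = 52: (Q·24.00 + 86.80·534.0) / (Q + 86.80) = 52
→ Q = 86.80·(534.0 − 52)/(52 − 24.00) = 1494 L/s.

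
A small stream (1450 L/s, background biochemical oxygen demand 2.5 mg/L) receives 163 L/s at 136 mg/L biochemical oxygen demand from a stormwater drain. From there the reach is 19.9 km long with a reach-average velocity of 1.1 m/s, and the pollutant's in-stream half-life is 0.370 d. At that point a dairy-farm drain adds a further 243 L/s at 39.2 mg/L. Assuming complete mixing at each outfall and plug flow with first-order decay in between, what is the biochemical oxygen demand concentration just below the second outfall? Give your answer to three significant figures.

14.5 mg/L

After mixing, C = (1450·2.500 + 163.0·136.0) / 1613 = 25790/1613 = 15.99 mg/L; combined flow 1613 L/s.
Travel time t = 19.9·1000 / 1.1 = 18090 s = 5.025 h.
Half-life 0.370 d → k = ln 2 / 0.370 = 1.873 d⁻¹.
After decay, C = 15.99 × e^(−kt) = 15.99 × 0.6755 = 10.80 mg/L.
At the second outfall, C = (1613·10.80 + 243.0·39.20) / (1613 + 243.0) = 14.52 mg/L.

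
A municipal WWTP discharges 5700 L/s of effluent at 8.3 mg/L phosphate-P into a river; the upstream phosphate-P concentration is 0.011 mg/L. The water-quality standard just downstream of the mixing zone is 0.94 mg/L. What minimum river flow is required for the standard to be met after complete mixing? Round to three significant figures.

45200 L/s

Set C_mix = 0.94: (Q·0.01100 + 5700·8.300) / (Q + 5700) = 0.94
→ Q = 5700·(8.300 − 0.94)/(0.94 − 0.01100) = 45160 L/s.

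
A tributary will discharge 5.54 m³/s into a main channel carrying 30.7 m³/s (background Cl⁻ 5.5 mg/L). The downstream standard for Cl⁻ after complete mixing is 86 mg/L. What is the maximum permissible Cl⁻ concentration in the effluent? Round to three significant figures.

At the limit, (Qr·Cr + Qe·Cₑ)/(Qr + Qe) = 86:
Cₑ = (36.24·86 − 30.70·5.500) / 5.540 = 532.1 mg/L.

532 mg/L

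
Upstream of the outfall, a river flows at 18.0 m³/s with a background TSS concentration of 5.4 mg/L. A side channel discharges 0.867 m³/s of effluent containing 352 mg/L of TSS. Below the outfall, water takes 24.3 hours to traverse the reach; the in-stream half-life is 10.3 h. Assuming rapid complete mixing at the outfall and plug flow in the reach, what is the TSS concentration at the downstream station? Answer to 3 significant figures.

Mass balance: C = (18.00·5.400 + 0.8670·352.0) / 18.87 = 402.4/18.87 = 21.33 mg/L.
Half-life 10.3 h → k = ln 2 / 10.3 = 0.06730 h⁻¹ = 1.615 d⁻¹.
After decay, C = 21.33 × e^(−kt) = 21.33 × 0.1949 = 4.157 mg/L.

4.16 mg/L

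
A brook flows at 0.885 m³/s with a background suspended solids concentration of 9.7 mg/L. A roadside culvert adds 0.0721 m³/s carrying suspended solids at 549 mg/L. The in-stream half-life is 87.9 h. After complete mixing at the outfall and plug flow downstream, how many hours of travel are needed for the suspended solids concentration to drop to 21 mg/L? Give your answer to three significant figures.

111 h

Mixed concentration C = ΣQC/ΣQ = (0.8850·9.700 + 0.07210·549.0) / 0.9571 = 48.17/0.9571 = 50.33 mg/L.
Half-life 87.9 h → k = ln 2 / 87.9 = 0.007886 h⁻¹ = 0.1893 d⁻¹.
50.33·exp(−k·t) = 21 → t = ln(50.33/21)/k = 399000 s = 110.8 h.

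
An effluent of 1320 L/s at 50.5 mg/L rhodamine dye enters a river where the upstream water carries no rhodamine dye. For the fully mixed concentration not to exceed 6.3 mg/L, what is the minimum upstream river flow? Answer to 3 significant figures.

Set C_mix = 6.3: (Q·0 + 1320·50.50) / (Q + 1320) = 6.3
→ Q = 1320·(50.50 − 6.3)/(6.3 − 0) = 9261 L/s.

9260 L/s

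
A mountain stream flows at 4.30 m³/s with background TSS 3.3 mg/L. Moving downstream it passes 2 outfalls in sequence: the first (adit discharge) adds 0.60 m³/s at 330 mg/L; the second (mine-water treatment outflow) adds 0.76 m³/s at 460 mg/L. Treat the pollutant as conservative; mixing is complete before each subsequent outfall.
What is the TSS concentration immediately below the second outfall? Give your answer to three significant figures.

99.3 mg/L

Outfall 1: combined Q = 4.900 m³/s; C = (4.300·3.300 + 0.6000·330.0)/4.900 = 43.30 mg/L.
Outfall 2: combined Q = 5.660 m³/s; C = (4.900·43.30 + 0.7600·460.0)/5.660 = 99.26 mg/L.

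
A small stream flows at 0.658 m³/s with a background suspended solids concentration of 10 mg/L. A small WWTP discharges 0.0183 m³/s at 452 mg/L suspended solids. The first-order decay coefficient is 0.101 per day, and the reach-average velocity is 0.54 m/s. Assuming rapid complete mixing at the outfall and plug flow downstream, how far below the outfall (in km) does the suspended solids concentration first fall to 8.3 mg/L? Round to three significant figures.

449 km

Conservation of mass: C = (0.6580·10.00 + 0.01830·452.0) / 0.6763 = 14.85/0.6763 = 21.96 mg/L.
Set 21.96·exp(−k·t) = 8.3 → t = ln(21.96/8.3)/k = 832300 s = 231.2 h.
Distance = v·t = 0.54·832300 = 449500 m = 449.5 km.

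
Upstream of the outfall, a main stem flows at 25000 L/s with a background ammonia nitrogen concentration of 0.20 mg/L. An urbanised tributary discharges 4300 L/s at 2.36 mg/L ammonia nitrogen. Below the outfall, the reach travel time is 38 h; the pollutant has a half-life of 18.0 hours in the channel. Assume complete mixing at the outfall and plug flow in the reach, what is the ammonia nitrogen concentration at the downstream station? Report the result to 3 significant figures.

Conservation of mass: C = (25000·0.2000 + 4300·2.360) / 29300 = 15150/29300 = 0.5170 mg/L.
Half-life 18.0 h → k = ln 2 / 18.0 = 0.03851 h⁻¹ = 0.9242 d⁻¹.
First-order decay: C = 0.5170·exp(−k·t) = 0.5170·0.2315 = 0.1197 mg/L.

0.120 mg/L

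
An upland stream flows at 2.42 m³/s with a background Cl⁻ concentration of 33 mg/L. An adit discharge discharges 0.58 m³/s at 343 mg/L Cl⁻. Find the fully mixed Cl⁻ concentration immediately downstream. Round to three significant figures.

92.9 mg/L

After mixing, C = (2.420·33.00 + 0.5800·343.0) / 3.000 = 278.8/3.000 = 92.93 mg/L.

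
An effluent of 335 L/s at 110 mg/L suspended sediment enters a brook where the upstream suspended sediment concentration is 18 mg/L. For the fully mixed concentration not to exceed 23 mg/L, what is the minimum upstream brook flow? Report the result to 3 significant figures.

5830 L/s

Set C_mix = 23: (Q·18.00 + 335.0·110.0) / (Q + 335.0) = 23
→ Q = 335.0·(110.0 − 23)/(23 − 18.00) = 5829 L/s.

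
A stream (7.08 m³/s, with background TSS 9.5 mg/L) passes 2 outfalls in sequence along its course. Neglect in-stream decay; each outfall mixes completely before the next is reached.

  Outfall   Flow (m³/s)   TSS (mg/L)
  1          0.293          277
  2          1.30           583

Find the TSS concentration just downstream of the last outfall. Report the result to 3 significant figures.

Below outfall 1: Q → 7.373 m³/s, C = (7.080·9.500 + 0.2930·277.0)/7.373 = 20.13 mg/L.
Below outfall 2: Q → 8.673 m³/s, C = (7.373·20.13 + 1.300·583.0)/8.673 = 104.5 mg/L.

104 mg/L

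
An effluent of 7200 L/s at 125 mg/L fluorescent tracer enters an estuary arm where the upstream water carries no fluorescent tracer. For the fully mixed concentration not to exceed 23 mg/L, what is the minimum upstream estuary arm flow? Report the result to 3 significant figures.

Set C_mix = 23: (Q·0 + 7200·125.0) / (Q + 7200) = 23
→ Q = 7200·(125.0 − 23)/(23 − 0) = 31930 L/s.

31900 L/s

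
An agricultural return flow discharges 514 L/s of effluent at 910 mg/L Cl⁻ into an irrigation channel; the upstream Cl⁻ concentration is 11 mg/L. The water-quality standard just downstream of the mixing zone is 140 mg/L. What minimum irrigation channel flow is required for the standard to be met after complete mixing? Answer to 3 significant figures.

3070 L/s

Set C_mix = 140: (Q·11.00 + 514.0·910.0) / (Q + 514.0) = 140
→ Q = 514.0·(910.0 − 140)/(140 − 11.00) = 3068 L/s.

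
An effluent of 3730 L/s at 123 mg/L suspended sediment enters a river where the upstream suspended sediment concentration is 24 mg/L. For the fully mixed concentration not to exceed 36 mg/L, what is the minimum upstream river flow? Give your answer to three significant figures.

27000 L/s

Set C_mix = 36: (Q·24.00 + 3730·123.0) / (Q + 3730) = 36
→ Q = 3730·(123.0 − 36)/(36 − 24.00) = 27040 L/s.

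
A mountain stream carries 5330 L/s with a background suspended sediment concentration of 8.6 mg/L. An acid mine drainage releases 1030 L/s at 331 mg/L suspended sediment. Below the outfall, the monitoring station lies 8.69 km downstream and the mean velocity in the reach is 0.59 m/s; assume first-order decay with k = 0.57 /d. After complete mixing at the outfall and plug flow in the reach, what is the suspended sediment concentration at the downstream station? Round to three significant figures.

Conservation of mass: C = (5330·8.600 + 1030·331.0) / 6360 = 386800/6360 = 60.81 mg/L.
Travel time t = 8.69·1000 / 0.59 = 14730 s = 4.091 h.
Decay over the reach: 60.81·exp(−kt) = 60.81·0.9074 = 55.18 mg/L.

55.2 mg/L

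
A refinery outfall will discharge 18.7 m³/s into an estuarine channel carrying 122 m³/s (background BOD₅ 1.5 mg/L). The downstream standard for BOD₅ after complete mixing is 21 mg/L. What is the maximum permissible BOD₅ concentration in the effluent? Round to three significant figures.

At the limit, (Qr·Cr + Qe·Cₑ)/(Qr + Qe) = 21:
Cₑ = (140.7·21 − 122.0·1.500) / 18.70 = 148.2 mg/L.

148 mg/L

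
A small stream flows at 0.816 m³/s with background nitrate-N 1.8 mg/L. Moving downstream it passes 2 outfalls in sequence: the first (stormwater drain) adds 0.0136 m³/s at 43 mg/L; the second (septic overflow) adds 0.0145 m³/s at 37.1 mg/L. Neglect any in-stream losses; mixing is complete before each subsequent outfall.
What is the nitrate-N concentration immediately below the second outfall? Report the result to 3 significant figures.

3.07 mg/L

Below outfall 1: Q → 0.8296 m³/s, C = (0.8160·1.800 + 0.01360·43.00)/0.8296 = 2.475 mg/L.
Below outfall 2: Q → 0.8441 m³/s, C = (0.8296·2.475 + 0.01450·37.10)/0.8441 = 3.070 mg/L.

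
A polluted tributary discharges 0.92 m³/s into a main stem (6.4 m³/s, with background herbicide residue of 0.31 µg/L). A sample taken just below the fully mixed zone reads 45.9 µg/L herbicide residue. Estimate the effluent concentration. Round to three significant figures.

Mass balance: 6.400·0.3100 + 0.9200·Cₑ = 7.320·45.90
→ Cₑ = (7.320·45.90 − 6.400·0.3100) / 0.9200 = 363.0 µg/L.

363 µg/L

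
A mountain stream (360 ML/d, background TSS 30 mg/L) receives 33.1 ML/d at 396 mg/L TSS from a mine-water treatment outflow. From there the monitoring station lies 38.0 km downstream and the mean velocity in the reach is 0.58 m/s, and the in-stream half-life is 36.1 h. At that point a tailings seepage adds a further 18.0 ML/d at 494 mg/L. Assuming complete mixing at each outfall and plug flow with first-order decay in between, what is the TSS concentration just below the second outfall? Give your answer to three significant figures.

Mixed concentration C = ΣQC/ΣQ = (360.0·30.00 + 33.10·396.0) / 393.1 = 23910/393.1 = 60.82 mg/L; combined flow 393.1 ML/d.
Travel time t = 38.0·1000 / 0.58 = 65520 s = 18.20 h.
Half-life 36.1 h → k = ln 2 / 36.1 = 0.01920 h⁻¹ = 0.4608 d⁻¹.
Applying C = C₀e^(−kt): 60.82 × 0.7051 = 42.88 mg/L.
Second outfall: C = (393.1·42.88 + 18.00·494.0)/411.1 = 62.63 mg/L.

62.6 mg/L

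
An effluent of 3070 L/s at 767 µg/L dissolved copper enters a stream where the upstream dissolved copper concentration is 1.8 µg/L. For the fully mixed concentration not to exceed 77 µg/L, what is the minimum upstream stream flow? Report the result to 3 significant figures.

Set C_mix = 77: (Q·1.800 + 3070·767.0) / (Q + 3070) = 77
→ Q = 3070·(767.0 − 77)/(77 − 1.800) = 28170 L/s.

28200 L/s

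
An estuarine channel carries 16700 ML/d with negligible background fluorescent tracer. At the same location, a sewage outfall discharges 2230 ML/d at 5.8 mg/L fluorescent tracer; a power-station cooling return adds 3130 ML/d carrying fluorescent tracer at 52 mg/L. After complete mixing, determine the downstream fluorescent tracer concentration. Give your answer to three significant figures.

7.96 mg/L

Mixed concentration C = ΣQC/ΣQ = (16700·0 + 2230·5.800 + 3130·52.00) / 22060 = 175700/22060 = 7.964 mg/L.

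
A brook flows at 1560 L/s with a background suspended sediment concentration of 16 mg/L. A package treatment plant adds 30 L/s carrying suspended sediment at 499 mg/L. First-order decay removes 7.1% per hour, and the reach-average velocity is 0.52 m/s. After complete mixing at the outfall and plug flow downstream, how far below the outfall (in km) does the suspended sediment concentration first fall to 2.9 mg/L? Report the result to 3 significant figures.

Mass balance: C = (1560·16.00 + 30.00·499.0) / 1590 = 39930/1590 = 25.11 mg/L.
7.1%/h lost → k = −ln(1 − 0.071) = 0.07365 h⁻¹.
Set 25.11·exp(−k·t) = 2.9 → t = ln(25.11/2.9)/k = 105500 s = 29.31 h.
Distance = v·t = 0.52·105500 = 54870 m = 54.87 km.

54.9 km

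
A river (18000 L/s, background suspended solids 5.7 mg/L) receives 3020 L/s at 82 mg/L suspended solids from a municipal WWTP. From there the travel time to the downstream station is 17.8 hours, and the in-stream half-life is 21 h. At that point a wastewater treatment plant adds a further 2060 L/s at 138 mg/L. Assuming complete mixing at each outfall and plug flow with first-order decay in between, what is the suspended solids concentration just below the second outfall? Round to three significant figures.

20.7 mg/L

Mixed concentration C = ΣQC/ΣQ = (18000·5.700 + 3020·82.00) / 21020 = 350200/21020 = 16.66 mg/L; combined flow 21020 L/s.
Half-life 21 h → k = ln 2 / 21 = 0.03301 h⁻¹ = 0.7922 d⁻¹.
Decay over the reach: 16.66·exp(−kt) = 16.66·0.5557 = 9.259 mg/L.
At the second outfall, C = (21020·9.259 + 2060·138.0) / (21020 + 2060) = 20.75 mg/L.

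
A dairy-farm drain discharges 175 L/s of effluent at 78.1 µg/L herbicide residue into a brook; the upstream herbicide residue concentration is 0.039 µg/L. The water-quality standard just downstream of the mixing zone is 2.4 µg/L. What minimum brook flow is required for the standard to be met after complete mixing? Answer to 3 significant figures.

Set C_mix = 2.4: (Q·0.03900 + 175.0·78.10) / (Q + 175.0) = 2.4
→ Q = 175.0·(78.10 − 2.4)/(2.4 − 0.03900) = 5611 L/s.

5610 L/s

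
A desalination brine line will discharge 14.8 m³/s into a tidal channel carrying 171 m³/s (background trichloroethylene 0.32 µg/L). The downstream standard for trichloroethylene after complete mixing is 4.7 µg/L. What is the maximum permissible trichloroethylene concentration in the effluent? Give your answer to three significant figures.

At the limit, (Qr·Cr + Qe·Cₑ)/(Qr + Qe) = 4.7:
Cₑ = (185.8·4.7 − 171.0·0.3200) / 14.80 = 55.31 µg/L.

55.3 µg/L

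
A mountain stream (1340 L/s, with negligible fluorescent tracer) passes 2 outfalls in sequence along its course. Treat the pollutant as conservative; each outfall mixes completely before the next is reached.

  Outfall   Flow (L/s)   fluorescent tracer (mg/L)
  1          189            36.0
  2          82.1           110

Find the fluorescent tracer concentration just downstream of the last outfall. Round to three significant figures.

9.83 mg/L

Outfall 1: combined Q = 1529 L/s; C = (1340·0 + 189.0·36.00)/1529 = 4.450 mg/L.
Outfall 2: combined Q = 1611 L/s; C = (1529·4.450 + 82.10·110.0)/1611 = 9.829 mg/L.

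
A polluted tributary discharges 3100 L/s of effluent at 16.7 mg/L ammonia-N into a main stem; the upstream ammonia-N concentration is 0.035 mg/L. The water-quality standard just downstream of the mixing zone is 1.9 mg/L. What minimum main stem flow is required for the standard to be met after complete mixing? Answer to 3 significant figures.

24600 L/s

Set C_mix = 1.9: (Q·0.03500 + 3100·16.70) / (Q + 3100) = 1.9
→ Q = 3100·(16.70 − 1.9)/(1.9 − 0.03500) = 24600 L/s.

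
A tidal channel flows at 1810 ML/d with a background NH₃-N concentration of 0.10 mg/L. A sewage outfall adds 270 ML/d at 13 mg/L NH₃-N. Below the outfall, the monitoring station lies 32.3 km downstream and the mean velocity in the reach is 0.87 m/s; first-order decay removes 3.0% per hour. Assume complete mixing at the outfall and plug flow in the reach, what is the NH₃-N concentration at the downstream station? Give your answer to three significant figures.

1.30 mg/L

Flow-weighted average: C = (1810·0.1000 + 270.0·13.00) / 2080 = 3691/2080 = 1.775 mg/L.
Travel time t = 32.3·1000 / 0.87 = 37130 s = 10.31 h.
3.0%/h lost → k = −ln(1 − 0.03) = 0.03046 h⁻¹.
After decay, C = 1.775 × e^(−kt) = 1.775 × 0.7304 = 1.296 mg/L.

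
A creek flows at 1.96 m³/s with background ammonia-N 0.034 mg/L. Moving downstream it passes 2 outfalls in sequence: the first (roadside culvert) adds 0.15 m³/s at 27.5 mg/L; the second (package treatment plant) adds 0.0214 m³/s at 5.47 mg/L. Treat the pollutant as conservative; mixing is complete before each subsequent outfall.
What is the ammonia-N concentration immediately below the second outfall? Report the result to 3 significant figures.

2.02 mg/L

After outfall 1: Q = 1.960 + 0.1500 = 2.110 m³/s; C = (1.960·0.03400 + 0.1500·27.50)/2.110 = 1.987 mg/L.
After outfall 2: Q = 2.110 + 0.02140 = 2.131 m³/s; C = (2.110·1.987 + 0.02140·5.470)/2.131 = 2.022 mg/L.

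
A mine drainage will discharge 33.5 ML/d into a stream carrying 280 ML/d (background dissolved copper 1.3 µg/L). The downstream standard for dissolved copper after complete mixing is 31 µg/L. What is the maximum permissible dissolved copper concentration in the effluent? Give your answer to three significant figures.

At the limit, (Qr·Cr + Qe·Cₑ)/(Qr + Qe) = 31:
Cₑ = (313.5·31 − 280.0·1.300) / 33.50 = 279.2 µg/L.

279 µg/L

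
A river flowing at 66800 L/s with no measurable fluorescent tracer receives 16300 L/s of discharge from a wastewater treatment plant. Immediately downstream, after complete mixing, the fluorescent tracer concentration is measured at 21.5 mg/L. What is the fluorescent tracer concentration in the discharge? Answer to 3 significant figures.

Mass balance: 66800·0 + 16300·Cₑ = 83100·21.50
→ Cₑ = (83100·21.50 − 66800·0) / 16300 = 109.6 mg/L.

110 mg/L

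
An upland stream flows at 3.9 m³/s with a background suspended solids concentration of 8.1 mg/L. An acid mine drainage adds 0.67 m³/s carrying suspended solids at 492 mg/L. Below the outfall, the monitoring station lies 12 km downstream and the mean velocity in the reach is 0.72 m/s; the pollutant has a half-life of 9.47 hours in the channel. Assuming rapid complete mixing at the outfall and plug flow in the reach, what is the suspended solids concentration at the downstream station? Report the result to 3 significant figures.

Mass balance: C = (3.900·8.100 + 0.6700·492.0) / 4.570 = 361.2/4.570 = 79.04 mg/L.
Travel time t = 12·1000 / 0.72 = 16670 s = 4.630 h.
Half-life 9.47 h → k = ln 2 / 9.47 = 0.07319 h⁻¹ = 1.757 d⁻¹.
After decay, C = 79.04 × e^(−kt) = 79.04 × 0.7126 = 56.33 mg/L.

56.3 mg/L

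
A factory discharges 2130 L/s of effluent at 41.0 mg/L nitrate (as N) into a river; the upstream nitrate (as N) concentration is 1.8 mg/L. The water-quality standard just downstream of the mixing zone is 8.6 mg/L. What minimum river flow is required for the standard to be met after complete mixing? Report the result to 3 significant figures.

Set C_mix = 8.6: (Q·1.800 + 2130·41.00) / (Q + 2130) = 8.6
→ Q = 2130·(41.00 − 8.6)/(8.6 − 1.800) = 10150 L/s.

10100 L/s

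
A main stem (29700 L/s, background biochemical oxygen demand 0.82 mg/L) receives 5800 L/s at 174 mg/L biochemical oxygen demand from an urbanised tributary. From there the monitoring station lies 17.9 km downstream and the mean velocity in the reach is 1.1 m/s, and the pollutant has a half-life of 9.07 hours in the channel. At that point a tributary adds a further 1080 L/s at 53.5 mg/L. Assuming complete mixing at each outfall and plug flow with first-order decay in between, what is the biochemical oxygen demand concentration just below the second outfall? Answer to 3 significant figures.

21.6 mg/L

Mixed concentration C = ΣQC/ΣQ = (29700·0.8200 + 5800·174.0) / 35500 = 1034000/35500 = 29.11 mg/L; combined flow 35500 L/s.
Travel time t = 17.9·1000 / 1.1 = 16270 s = 4.520 h.
Half-life 9.07 h → k = ln 2 / 9.07 = 0.07642 h⁻¹ = 1.834 d⁻¹.
Decay over the reach: 29.11·exp(−kt) = 29.11·0.7079 = 20.61 mg/L.
Second outfall: C = (35500·20.61 + 1080·53.50)/36580 = 21.58 mg/L.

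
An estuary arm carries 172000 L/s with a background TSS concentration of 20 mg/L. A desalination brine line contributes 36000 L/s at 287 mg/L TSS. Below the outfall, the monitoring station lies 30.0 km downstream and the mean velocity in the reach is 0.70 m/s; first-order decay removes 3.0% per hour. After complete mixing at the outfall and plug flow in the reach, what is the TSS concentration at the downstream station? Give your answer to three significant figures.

Flow-weighted average: C = (172000·20.00 + 36000·287.0) / 208000 = 13770000/208000 = 66.21 mg/L.
Travel time t = 30.0·1000 / 0.70 = 42860 s = 11.90 h.
3.0%/h lost → k = −ln(1 − 0.03) = 0.03046 h⁻¹.
After decay, C = 66.21 × e^(−kt) = 66.21 × 0.6959 = 46.07 mg/L.

46.1 mg/L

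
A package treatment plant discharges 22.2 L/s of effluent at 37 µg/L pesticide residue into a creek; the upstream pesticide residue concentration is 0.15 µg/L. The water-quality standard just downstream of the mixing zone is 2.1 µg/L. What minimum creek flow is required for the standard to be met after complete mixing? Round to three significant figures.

Set C_mix = 2.1: (Q·0.1500 + 22.20·37.00) / (Q + 22.20) = 2.1
→ Q = 22.20·(37.00 − 2.1)/(2.1 − 0.1500) = 397.3 L/s.

397 L/s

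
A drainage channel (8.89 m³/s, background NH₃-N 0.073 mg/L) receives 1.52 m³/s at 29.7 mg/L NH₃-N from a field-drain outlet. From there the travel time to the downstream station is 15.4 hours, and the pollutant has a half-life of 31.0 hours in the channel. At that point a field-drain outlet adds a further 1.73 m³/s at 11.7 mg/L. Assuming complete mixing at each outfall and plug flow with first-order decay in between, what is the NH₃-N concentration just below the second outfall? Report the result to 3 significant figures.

4.34 mg/L

After mixing, C = (8.890·0.07300 + 1.520·29.70) / 10.41 = 45.79/10.41 = 4.399 mg/L; combined flow 10.41 m³/s.
Half-life 31.0 h → k = ln 2 / 31.0 = 0.02236 h⁻¹ = 0.5366 d⁻¹.
After decay, C = 4.399 × e^(−kt) = 4.399 × 0.7087 = 3.117 mg/L.
Second outfall: C = (10.41·3.117 + 1.730·11.70)/12.14 = 4.341 mg/L.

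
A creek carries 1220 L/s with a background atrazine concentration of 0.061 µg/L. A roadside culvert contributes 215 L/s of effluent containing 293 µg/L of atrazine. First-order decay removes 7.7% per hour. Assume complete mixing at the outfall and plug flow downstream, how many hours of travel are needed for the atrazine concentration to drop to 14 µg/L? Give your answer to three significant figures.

14.3 h

Conservation of mass: C = (1220·0.06100 + 215.0·293.0) / 1435 = 63070/1435 = 43.95 µg/L.
7.7%/h lost → k = −ln(1 − 0.077) = 0.08013 h⁻¹.
43.95·exp(−k·t) = 14 → t = ln(43.95/14)/k = 51400 s = 14.28 h.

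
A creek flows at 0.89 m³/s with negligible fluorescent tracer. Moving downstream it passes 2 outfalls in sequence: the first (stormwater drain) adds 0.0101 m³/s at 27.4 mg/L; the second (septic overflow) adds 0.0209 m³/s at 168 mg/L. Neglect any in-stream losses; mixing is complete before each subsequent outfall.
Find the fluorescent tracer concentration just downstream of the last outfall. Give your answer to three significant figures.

After outfall 1: Q = 0.8900 + 0.01010 = 0.9001 m³/s; C = (0.8900·0 + 0.01010·27.40)/0.9001 = 0.3075 mg/L.
After outfall 2: Q = 0.9001 + 0.02090 = 0.9210 m³/s; C = (0.9001·0.3075 + 0.02090·168.0)/0.9210 = 4.113 mg/L.

4.11 mg/L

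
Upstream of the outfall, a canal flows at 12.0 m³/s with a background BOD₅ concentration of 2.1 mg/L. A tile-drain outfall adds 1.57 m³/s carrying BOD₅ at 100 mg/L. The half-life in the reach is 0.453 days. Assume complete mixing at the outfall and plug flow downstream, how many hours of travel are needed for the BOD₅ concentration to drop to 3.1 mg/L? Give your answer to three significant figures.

23.0 h

Flow-weighted average: C = (12.00·2.100 + 1.570·100.0) / 13.57 = 182.2/13.57 = 13.43 mg/L.
Half-life 0.453 d → k = ln 2 / 0.453 = 1.530 d⁻¹.
13.43·exp(−k·t) = 3.1 → t = ln(13.43/3.1)/k = 82770 s = 22.99 h.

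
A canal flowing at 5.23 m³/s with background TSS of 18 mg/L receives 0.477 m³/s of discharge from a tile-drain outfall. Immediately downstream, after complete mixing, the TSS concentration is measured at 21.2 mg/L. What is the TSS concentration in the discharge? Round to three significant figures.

Mass balance: 5.230·18.00 + 0.4770·Cₑ = 5.707·21.20
→ Cₑ = (5.707·21.20 − 5.230·18.00) / 0.4770 = 56.29 mg/L.

56.3 mg/L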